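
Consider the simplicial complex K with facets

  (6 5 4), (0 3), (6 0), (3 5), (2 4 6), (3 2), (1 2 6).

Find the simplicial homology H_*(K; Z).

H_0 ≅ Z,  H_1 ≅ Z^2,  H_2 = 0.

Order the vertices as 0 < 1 < 2 < 3 < 4 < 5 < 6. Listing each simplex with vertices in this order, K has dimension 2 with simplices:

  0-simplices (7): [0], [1], [2], [3], [4], [5], [6]
  1-simplices (11): [0,3], [0,6], [1,2], [1,6], [2,3], [2,4], [2,6], [3,5], [4,5], [4,6], [5,6]
  2-simplices (3): [1,2,6], [2,4,6], [4,5,6]

giving chain groups C_0 ≅ Z^7, C_1 ≅ Z^11, C_2 ≅ Z^3.

Boundary ∂_1: C_1 → C_0 maps an edge to its endpoints' difference, ∂[p,q] = q − p. For instance
  ∂[0,6] = [6] − [0].
This gives a 7×11 integer matrix of rank 6; reducing to Smith normal form yields diagonal entries (1,1,1,1,1,1).

Boundary ∂_2: C_2 → C_1 acts by ∂[p,q,r] = [q,r] − [p,r] + [p,q]. For instance
  ∂[4,5,6] = [5,6] − [4,6] + [4,5],
  ∂[1,2,6] = [2,6] − [1,6] + [1,2].
The resulting 11×3 matrix has rank 3, and its Smith normal form has invariant factors (1,1,1).

Reading off H_k = ker ∂_k / im ∂_{k+1}:

  H_0: rank C_0 − rank ∂_1 = 7 − 6 = 1, and the invariant factors of ∂_1 are all 1, so H_0 = Z.
  H_1: rank ker ∂_1 − rank ∂_2 = (11 − 6) − 3 = 2, and the invariant factors of ∂_2 are all 1, so H_1 = Z^2.
  H_2: rank ker ∂_2 − rank ∂_3 = (3 − 3) − 0 = 0, and there is no ∂_3, so H_2 = 0.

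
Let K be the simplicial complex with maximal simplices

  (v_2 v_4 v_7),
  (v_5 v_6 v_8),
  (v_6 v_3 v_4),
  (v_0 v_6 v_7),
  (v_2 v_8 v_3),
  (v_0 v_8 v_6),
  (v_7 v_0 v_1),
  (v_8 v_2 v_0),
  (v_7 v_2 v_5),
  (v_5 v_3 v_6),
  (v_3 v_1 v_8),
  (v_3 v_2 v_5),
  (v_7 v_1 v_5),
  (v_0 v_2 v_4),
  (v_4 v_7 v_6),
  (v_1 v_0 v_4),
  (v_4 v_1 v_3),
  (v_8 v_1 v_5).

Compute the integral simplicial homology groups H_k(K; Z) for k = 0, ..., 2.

H_0 = Z,  H_1 = Z ⊕ Z/2Z,  H_2 = 0.

We work with the vertex ordering v_0 < v_1 < v_2 < v_3 < v_4 < v_5 < v_6 < v_7 < v_8. The simplices of K, each written with vertices in increasing order, are:

  0-simplices (9): [v_0], [v_1], [v_2], [v_3], [v_4], [v_5], [v_6], [v_7], [v_8]
  1-simplices (27): (27 of them)
  2-simplices (18): (18 of them)

so the chain groups are C_0 ≅ Z^9, C_1 ≅ Z^27, C_2 ≅ Z^18.

∂_1: C_1 → C_0 is given by ∂[p,q] = [q] − [p].
The resulting 9×27 matrix has rank 8, and its Smith normal form has invariant factors (1,1,1,1,1,1,1,1).

∂_2: C_2 → C_1 sends each 2-simplex [p,q,r] to [q,r] − [p,r] + [p,q]. For instance
  ∂[v_1,v_5,v_8] = [v_5,v_8] − [v_1,v_8] + [v_1,v_5],
  ∂[v_0,v_6,v_7] = [v_6,v_7] − [v_0,v_7] + [v_0,v_6].
The resulting 27×18 matrix has rank 18, and its Smith normal form has invariant factors (1,1,1,1,1,1,1,1,1,1,1,1,1,1,1,1,1,2).

Computing H_k = (kernel of ∂_k) / (image of ∂_{k+1}):

  H_0: rank C_0 − rank ∂_1 = 9 − 8 = 1, and the invariant factors of ∂_1 are all 1, so H_0 = Z.
  H_1: rank ker ∂_1 − rank ∂_2 = (27 − 8) − 18 = 1, and ∂_2 has invariant factor 2 > 1, so H_1 = Z ⊕ Z/2Z.
  H_2: rank ker ∂_2 − rank ∂_3 = (18 − 18) − 0 = 0, and there is no ∂_3, so H_2 = 0.

(K is a triangulation of the Klein bottle.)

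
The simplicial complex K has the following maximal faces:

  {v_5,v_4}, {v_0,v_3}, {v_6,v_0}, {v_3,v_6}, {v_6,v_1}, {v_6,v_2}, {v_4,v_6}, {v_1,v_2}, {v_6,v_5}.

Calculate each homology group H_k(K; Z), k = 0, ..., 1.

H_0 = Z,  H_1 = Z^3.

Fix the vertex order v_0 < v_1 < v_2 < v_3 < v_4 < v_5 < v_6 and write every simplex with vertices in increasing order. Then dim K = 1 and the simplices of K are:

  0-simplices (7): [v_0], [v_1], [v_2], [v_3], [v_4], [v_5], [v_6]
  1-simplices (9): [v_0,v_3], [v_0,v_6], [v_1,v_2], [v_1,v_6], [v_2,v_6], [v_3,v_6], [v_4,v_5], [v_4,v_6], [v_5,v_6]

so the chain groups are C_0 ≅ Z^7, C_1 ≅ Z^9.

∂_1: C_1 → C_0 sends each edge [p,q] (with p < q) to q − p.
The 7×9 boundary matrix has rank 6 and Smith normal form diag(1,1,1,1,1,1).

Reading off H_k = ker ∂_k / im ∂_{k+1}:

  H_0: rank C_0 − rank ∂_1 = 7 − 6 = 1, and the invariant factors of ∂_1 are all 1, so H_0 = Z.
  H_1: rank ker ∂_1 − rank ∂_2 = (9 − 6) − 0 = 3, and there is no ∂_2, so H_1 = Z^3.

As a check, the Euler characteristic is 7 − 9 = -2, which agrees with 1 − 3 = -2.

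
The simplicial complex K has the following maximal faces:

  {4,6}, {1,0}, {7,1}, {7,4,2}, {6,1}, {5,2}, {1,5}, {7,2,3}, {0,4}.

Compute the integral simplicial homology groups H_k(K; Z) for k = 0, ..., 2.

Order the vertices as 0 < 1 < 2 < 3 < 4 < 5 < 6 < 7. Listing each simplex with vertices in this order, K has dimension 2 with simplices:

  0-simplices (8): [0], [1], [2], [3], [4], [5], [6], [7]
  1-simplices (12): [0,1], [0,4], [1,5], [1,6], [1,7], [2,3], [2,4], [2,5], [2,7], [3,7], [4,6], [4,7]
  2-simplices (2): [2,3,7], [2,4,7]

Hence C_0 ≅ Z^8, C_1 ≅ Z^12, C_2 ≅ Z^2.

The boundary map ∂_1: C_1 → C_0 sends each edge [p,q] (with p < q) to q − p.
The resulting 8×12 matrix has rank 7, and its Smith normal form has invariant factors (1,1,1,1,1,1,1).

∂_2: C_2 → C_1 acts by ∂[p,q,r] = [q,r] − [p,r] + [p,q]. For instance
  ∂[2,4,7] = [4,7] − [2,7] + [2,4],
  ∂[2,3,7] = [3,7] − [2,7] + [2,3].
The 12×2 boundary matrix has rank 2 and Smith normal form diag(1,1).

Reading off H_k = ker ∂_k / im ∂_{k+1}:

  H_0: rank C_0 − rank ∂_1 = 8 − 7 = 1, and the invariant factors of ∂_1 are all 1, so H_0 = Z.
  H_1: rank ker ∂_1 − rank ∂_2 = (12 − 7) − 2 = 3, and the invariant factors of ∂_2 are all 1, so H_1 = Z^3.
  H_2: rank ker ∂_2 − rank ∂_3 = (2 − 2) − 0 = 0, and there is no ∂_3, so H_2 = 0.

As a check, the Euler characteristic is 8 − 12 + 2 = -2, which agrees with 1 − 3 + 0 = -2.

H_0 = Z,  H_1 = Z^3,  H_2 = 0.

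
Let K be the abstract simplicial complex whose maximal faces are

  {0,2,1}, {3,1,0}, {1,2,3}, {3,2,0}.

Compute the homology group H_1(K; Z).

K has 4 vertices, 6 edges, 4 triangles.
rank ∂_1 = 3, rank ∂_2 = 3 ⇒ b_1 = 6 − 3 − 3 = 0; all invariant factors of ∂_2 are 1 so no torsion. So H_1 = 0.

H_1 ≅ 0.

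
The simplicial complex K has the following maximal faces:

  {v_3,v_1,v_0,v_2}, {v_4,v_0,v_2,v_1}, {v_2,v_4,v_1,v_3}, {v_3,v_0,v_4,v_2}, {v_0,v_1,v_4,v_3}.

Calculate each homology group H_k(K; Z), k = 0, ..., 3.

Order the vertices as v_0 < v_1 < v_2 < v_3 < v_4. Listing each simplex with vertices in this order, K has dimension 3 with simplices:

  0-simplices (5): [v_0], [v_1], [v_2], [v_3], [v_4]
  1-simplices (10): [v_0,v_1], [v_0,v_2], [v_0,v_3], [v_0,v_4], [v_1,v_2], [v_1,v_3], [v_1,v_4], [v_2,v_3], [v_2,v_4], [v_3,v_4]
  2-simplices (10): [v_0,v_1,v_2], [v_0,v_1,v_3], [v_0,v_1,v_4], [v_0,v_2,v_3], [v_0,v_2,v_4], [v_0,v_3,v_4], [v_1,v_2,v_3], [v_1,v_2,v_4], [v_1,v_3,v_4], [v_2,v_3,v_4]
  3-simplices (5): [v_0,v_1,v_2,v_3], [v_0,v_1,v_2,v_4], [v_0,v_1,v_3,v_4], [v_0,v_2,v_3,v_4], [v_1,v_2,v_3,v_4]

so the chain groups are C_0 ≅ Z^5, C_1 ≅ Z^10, C_2 ≅ Z^10, C_3 ≅ Z^5.

The boundary map ∂_1: C_1 → C_0 sends each edge [p,q] (with p < q) to q − p. For instance
  ∂[v_2,v_3] = [v_3] − [v_2].
This gives a 5×10 integer matrix of rank 4; reducing to Smith normal form yields diagonal entries (1,1,1,1).

∂_2: C_2 → C_1 sends each 2-simplex [p,q,r] to [q,r] − [p,r] + [p,q]. For instance
  ∂[v_1,v_3,v_4] = [v_3,v_4] − [v_1,v_4] + [v_1,v_3],
  ∂[v_0,v_1,v_2] = [v_1,v_2] − [v_0,v_2] + [v_0,v_1].
The resulting 10×10 matrix has rank 6, and its Smith normal form has invariant factors (1,1,1,1,1,1).

Boundary ∂_3: C_3 → C_2 sends each 3-simplex σ to the alternating sum Σ_i (−1)^i (σ with its i-th vertex removed). For instance
  ∂[v_1,v_2,v_3,v_4] = [v_2,v_3,v_4] − [v_1,v_3,v_4] + [v_1,v_2,v_4] − [v_1,v_2,v_3],
  ∂[v_0,v_1,v_2,v_3] = [v_1,v_2,v_3] − [v_0,v_2,v_3] + [v_0,v_1,v_3] − [v_0,v_1,v_2].
The resulting 10×5 matrix has rank 4, and its Smith normal form has invariant factors (1,1,1,1).

Computing H_k = (kernel of ∂_k) / (image of ∂_{k+1}):

  H_0: rank C_0 − rank ∂_1 = 5 − 4 = 1, and the invariant factors of ∂_1 are all 1, so H_0 ≅ Z.
  H_1: rank ker ∂_1 − rank ∂_2 = (10 − 4) − 6 = 0, and the invariant factors of ∂_2 are all 1, so H_1 ≅ 0.
  H_2: rank ker ∂_2 − rank ∂_3 = (10 − 6) − 4 = 0, and the invariant factors of ∂_3 are all 1, so H_2 ≅ 0.
  H_3: rank ker ∂_3 − rank ∂_4 = (5 − 4) − 0 = 1, and there is no ∂_4, so H_3 ≅ Z.

H_0 = Z,  H_1 = 0,  H_2 = 0,  H_3 = Z.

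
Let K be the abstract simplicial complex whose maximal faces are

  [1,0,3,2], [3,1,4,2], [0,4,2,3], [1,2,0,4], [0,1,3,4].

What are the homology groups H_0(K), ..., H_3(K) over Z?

Order the vertices as 0 < 1 < 2 < 3 < 4. Listing each simplex with vertices in this order, K has dimension 3 with simplices:

  0-simplices (5): [0], [1], [2], [3], [4]
  1-simplices (10): [0,1], [0,2], [0,3], [0,4], [1,2], [1,3], [1,4], [2,3], [2,4], [3,4]
  2-simplices (10): [0,1,2], [0,1,3], [0,1,4], [0,2,3], [0,2,4], [0,3,4], [1,2,3], [1,2,4], [1,3,4], [2,3,4]
  3-simplices (5): [0,1,2,3], [0,1,2,4], [0,1,3,4], [0,2,3,4], [1,2,3,4]

Hence C_0 ≅ Z^5, C_1 ≅ Z^10, C_2 ≅ Z^10, C_3 ≅ Z^5.

∂_1: C_1 → C_0 is given by ∂[p,q] = [q] − [p].
The 5×10 boundary matrix has rank 4 and Smith normal form diag(1,1,1,1).

Boundary ∂_2: C_2 → C_1 sends each 2-simplex [p,q,r] to [q,r] − [p,r] + [p,q]. For instance
  ∂[0,3,4] = [3,4] − [0,4] + [0,3],
  ∂[0,1,2] = [1,2] − [0,2] + [0,1].
The resulting 10×10 matrix has rank 6, and its Smith normal form has invariant factors (1,1,1,1,1,1).

Boundary ∂_3: C_3 → C_2 sends each 3-simplex σ to the alternating sum Σ_i (−1)^i (σ with its i-th vertex removed). For instance
  ∂[0,1,2,4] = [1,2,4] − [0,2,4] + [0,1,4] − [0,1,2],
  ∂[0,1,3,4] = [1,3,4] − [0,3,4] + [0,1,4] − [0,1,3].
The resulting 10×5 matrix has rank 4, and its Smith normal form has invariant factors (1,1,1,1).

Reading off H_k = ker ∂_k / im ∂_{k+1}:

  H_0: rank C_0 − rank ∂_1 = 5 − 4 = 1, and the invariant factors of ∂_1 are all 1, so H_0 ≅ Z.
  H_1: rank ker ∂_1 − rank ∂_2 = (10 − 4) − 6 = 0, and the invariant factors of ∂_2 are all 1, so H_1 ≅ 0.
  H_2: rank ker ∂_2 − rank ∂_3 = (10 − 6) − 4 = 0, and the invariant factors of ∂_3 are all 1, so H_2 ≅ 0.
  H_3: rank ker ∂_3 − rank ∂_4 = (5 − 4) − 0 = 1, and there is no ∂_4, so H_3 ≅ Z.

As a check, the Euler characteristic is 5 − 10 + 10 − 5 = 0, which agrees with 1 − 0 + 0 − 1 = 0.
(K is a triangulation of the 3-sphere S^3.)

H_0 ≅ Z,  H_1 = 0,  H_2 = 0,  H_3 ≅ Z.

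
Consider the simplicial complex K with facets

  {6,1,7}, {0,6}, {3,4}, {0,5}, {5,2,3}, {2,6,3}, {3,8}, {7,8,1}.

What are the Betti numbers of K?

Order the vertices as 0 < 1 < 2 < 3 < 4 < 5 < 6 < 7 < 8. Listing each simplex with vertices in this order, K has dimension 2 with simplices:

  0-simplices (9): [0], [1], [2], [3], [4], [5], [6], [7], [8]
  1-simplices (14): [0,5], [0,6], [1,6], [1,7], [1,8], [2,3], [2,5], [2,6], [3,4], [3,5], [3,6], [3,8], [6,7], [7,8]
  2-simplices (4): [1,6,7], [1,7,8], [2,3,5], [2,3,6]

so the chain groups are C_0 ≅ Z^9, C_1 ≅ Z^14, C_2 ≅ Z^4.

The boundary map ∂_1: C_1 → C_0 sends each edge [p,q] (with p < q) to q − p.
The 9×14 boundary matrix has rank 8 and Smith normal form diag(1,1,1,1,1,1,1,1).

∂_2: C_2 → C_1 sends each 2-simplex [p,q,r] to [q,r] − [p,r] + [p,q]. For instance
  ∂[1,7,8] = [7,8] − [1,8] + [1,7],
  ∂[1,6,7] = [6,7] − [1,7] + [1,6].
This gives a 14×4 integer matrix of rank 4; reducing to Smith normal form yields diagonal entries (1,1,1,1).

From H_k ≅ ker(∂_k) / im(∂_{k+1}) we obtain:

  H_0: rank C_0 − rank ∂_1 = 9 − 8 = 1, and the invariant factors of ∂_1 are all 1, so H_0 = Z.
  H_1: rank ker ∂_1 − rank ∂_2 = (14 − 8) − 4 = 2, and the invariant factors of ∂_2 are all 1, so H_1 = Z^2.
  H_2: rank ker ∂_2 − rank ∂_3 = (4 − 4) − 0 = 0, and there is no ∂_3, so H_2 = 0.

Hence the Betti numbers are b_0 = 1, b_1 = 2, b_2 = 0.

b_0 = 1, b_1 = 2, b_2 = 0.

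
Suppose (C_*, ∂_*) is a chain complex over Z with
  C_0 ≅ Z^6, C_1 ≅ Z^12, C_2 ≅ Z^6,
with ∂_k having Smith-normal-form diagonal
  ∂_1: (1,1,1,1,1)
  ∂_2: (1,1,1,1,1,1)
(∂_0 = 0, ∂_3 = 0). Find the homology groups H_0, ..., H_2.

H_0 = Z,  H_1 = Z,  H_2 = 0.

H_0: b_0 = 6 − 0 − 5 = 1; torsion from ∂_1 factors > 1: none. So H_0 = Z.
H_1: b_1 = 12 − 5 − 6 = 1; torsion from ∂_2 factors > 1: none. So H_1 = Z.
H_2: b_2 = 6 − 6 − 0 = 0; torsion from ∂_3 factors > 1: none. So H_2 = 0.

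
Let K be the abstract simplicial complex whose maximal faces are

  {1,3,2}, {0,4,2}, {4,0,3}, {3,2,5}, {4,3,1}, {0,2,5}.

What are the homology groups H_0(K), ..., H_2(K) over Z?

Order the vertices as 0 < 1 < 2 < 3 < 4 < 5. Listing each simplex with vertices in this order, K has dimension 2 with simplices:

  0-simplices (6): [0], [1], [2], [3], [4], [5]
  1-simplices (12): [0,2], [0,3], [0,4], [0,5], [1,2], [1,3], [1,4], [2,3], [2,4], [2,5], [3,4], [3,5]
  2-simplices (6): [0,2,4], [0,2,5], [0,3,4], [1,2,3], [1,3,4], [2,3,5]

so the chain groups are C_0 ≅ Z^6, C_1 ≅ Z^12, C_2 ≅ Z^6.

The boundary map ∂_1: C_1 → C_0 is given by ∂[p,q] = [q] − [p].
The resulting 6×12 matrix has rank 5, and its Smith normal form has invariant factors (1,1,1,1,1).

Boundary ∂_2: C_2 → C_1 acts by ∂[p,q,r] = [q,r] − [p,r] + [p,q]. For instance
  ∂[0,2,5] = [2,5] − [0,5] + [0,2],
  ∂[0,2,4] = [2,4] − [0,4] + [0,2].
As a 12×6 matrix over Z this has rank 6, with invariant factors (1,1,1,1,1,1).

Reading off H_k = ker ∂_k / im ∂_{k+1}:

  H_0: rank C_0 − rank ∂_1 = 6 − 5 = 1, and the invariant factors of ∂_1 are all 1, so H_0 ≅ Z.
  H_1: rank ker ∂_1 − rank ∂_2 = (12 − 5) − 6 = 1, and the invariant factors of ∂_2 are all 1, so H_1 ≅ Z.
  H_2: rank ker ∂_2 − rank ∂_3 = (6 − 6) − 0 = 0, and there is no ∂_3, so H_2 ≅ 0.

(K is a triangulation of the cylinder S^1 x I.)

H_0 = Z,  H_1 = Z,  H_2 = 0.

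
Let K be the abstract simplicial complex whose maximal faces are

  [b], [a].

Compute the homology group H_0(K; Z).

Take the total order a < b on the vertex set. Then K (dimension 0) consists of the simplices:

  0-simplices (2): a, b

giving chain groups C_0 ≅ Z^2.

Reading off H_k = ker ∂_k / im ∂_{k+1}:

  H_0: rank C_0 − rank ∂_1 = 2 − 0 = 2, and there is no ∂_1, so H_0 ≅ Z^2.

H_0 ≅ Z^2.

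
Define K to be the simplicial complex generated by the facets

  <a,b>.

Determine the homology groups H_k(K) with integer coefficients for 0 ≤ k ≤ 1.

K has 2 vertices, 1 edge.
rank ∂_0 = 0, rank ∂_1 = 1 ⇒ b_0 = 2 − 0 − 1 = 1; all invariant factors of ∂_1 are 1 so no torsion. So H_0 = Z.
rank ∂_1 = 1, rank ∂_2 = 0 ⇒ b_1 = 1 − 1 − 0 = 0. So H_1 = 0.

H_0 ≅ Z,  H_1 = 0.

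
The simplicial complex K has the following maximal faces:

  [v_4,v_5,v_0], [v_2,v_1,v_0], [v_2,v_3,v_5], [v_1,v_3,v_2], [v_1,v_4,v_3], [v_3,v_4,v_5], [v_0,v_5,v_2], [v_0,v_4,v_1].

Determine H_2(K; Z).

K has 6 vertices, 12 edges, 8 triangles.
rank ∂_2 = 7, rank ∂_3 = 0 ⇒ b_2 = 8 − 7 − 0 = 1. So H_2 = Z.

H_2 = Z.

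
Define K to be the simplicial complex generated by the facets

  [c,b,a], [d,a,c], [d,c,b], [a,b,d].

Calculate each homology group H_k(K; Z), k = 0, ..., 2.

H_0 ≅ Z,  H_1 = 0,  H_2 ≅ Z.

Fix the vertex order a < b < c < d and write every simplex with vertices in increasing order. Then dim K = 2 and the simplices of K are:

  0-simplices (4): a, b, c, d
  1-simplices (6): ab, ac, ad, bc, bd, cd
  2-simplices (4): abc, abd, acd, bcd

so the chain groups are C_0 ≅ Z^4, C_1 ≅ Z^6, C_2 ≅ Z^4.

Boundary ∂_1: C_1 → C_0 maps an edge to its endpoints' difference, ∂[p,q] = q − p. For instance
  ∂bd = d − b.
As a 4×6 matrix over Z this has rank 3, with invariant factors (1,1,1).

The boundary map ∂_2: C_2 → C_1 acts by ∂[p,q,r] = [q,r] − [p,r] + [p,q]. For instance
  ∂abc = bc − ac + ab,
  ∂bcd = cd − bd + bc.
The 6×4 boundary matrix has rank 3 and Smith normal form diag(1,1,1).

Reading off H_k = ker ∂_k / im ∂_{k+1}:

  H_0: rank C_0 − rank ∂_1 = 4 − 3 = 1, and the invariant factors of ∂_1 are all 1, so H_0 = Z.
  H_1: rank ker ∂_1 − rank ∂_2 = (6 − 3) − 3 = 0, and the invariant factors of ∂_2 are all 1, so H_1 = 0.
  H_2: rank ker ∂_2 − rank ∂_3 = (4 − 3) − 0 = 1, and there is no ∂_3, so H_2 = Z.

(K is a triangulation of the 2-sphere S^2.)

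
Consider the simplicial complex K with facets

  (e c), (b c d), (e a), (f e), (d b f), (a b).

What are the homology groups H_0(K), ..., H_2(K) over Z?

We work with the vertex ordering a < b < c < d < e < f. The simplices of K, each written with vertices in increasing order, are:

  0-simplices (6): a, b, c, d, e, f
  1-simplices (9): ab, ae, bc, bd, bf, cd, ce, df, ef
  2-simplices (2): bcd, bdf

so the chain groups are C_0 ≅ Z^6, C_1 ≅ Z^9, C_2 ≅ Z^2.

The boundary map ∂_1: C_1 → C_0 maps an edge to its endpoints' difference, ∂[p,q] = q − p. For instance
  ∂cd = d − c.
The 6×9 boundary matrix has rank 5 and Smith normal form diag(1,1,1,1,1).

Boundary ∂_2: C_2 → C_1 sends each 2-simplex [p,q,r] to [q,r] − [p,r] + [p,q]. For instance
  ∂bdf = df − bf + bd,
  ∂bcd = cd − bd + bc.
As a 9×2 matrix over Z this has rank 2, with invariant factors (1,1).

From H_k ≅ ker(∂_k) / im(∂_{k+1}) we obtain:

  H_0: rank C_0 − rank ∂_1 = 6 − 5 = 1, and the invariant factors of ∂_1 are all 1, so H_0 = Z.
  H_1: rank ker ∂_1 − rank ∂_2 = (9 − 5) − 2 = 2, and the invariant factors of ∂_2 are all 1, so H_1 = Z^2.
  H_2: rank ker ∂_2 − rank ∂_3 = (2 − 2) − 0 = 0, and there is no ∂_3, so H_2 = 0.

As a check, the Euler characteristic is 6 − 9 + 2 = -1, which agrees with 1 − 2 + 0 = -1.

H_0 = Z,  H_1 = Z^2,  H_2 = 0.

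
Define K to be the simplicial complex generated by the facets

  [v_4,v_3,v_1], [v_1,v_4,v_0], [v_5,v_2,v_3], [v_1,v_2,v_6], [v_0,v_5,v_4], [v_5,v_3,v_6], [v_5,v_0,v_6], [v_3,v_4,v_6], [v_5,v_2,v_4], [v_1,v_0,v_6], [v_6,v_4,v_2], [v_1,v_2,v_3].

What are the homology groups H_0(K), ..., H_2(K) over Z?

H_0 ≅ Z,  H_1 ≅ Z/2,  H_2 = 0.

We work with the vertex ordering v_0 < v_1 < v_2 < v_3 < v_4 < v_5 < v_6. The simplices of K, each written with vertices in increasing order, are:

  0-simplices (7): [v_0], [v_1], [v_2], [v_3], [v_4], [v_5], [v_6]
  1-simplices (18): (18 of them)
  2-simplices (12): (12 of them)

giving chain groups C_0 ≅ Z^7, C_1 ≅ Z^18, C_2 ≅ Z^12.

Boundary ∂_1: C_1 → C_0 maps an edge to its endpoints' difference, ∂[p,q] = q − p. For instance
  ∂[v_4,v_6] = [v_6] − [v_4].
The resulting 7×18 matrix has rank 6, and its Smith normal form has invariant factors (1,1,1,1,1,1).

The boundary map ∂_2: C_2 → C_1 maps a triangle to the signed sum of its edges. For instance
  ∂[v_0,v_1,v_4] = [v_1,v_4] − [v_0,v_4] + [v_0,v_1],
  ∂[v_2,v_3,v_5] = [v_3,v_5] − [v_2,v_5] + [v_2,v_3].
The 18×12 boundary matrix has rank 12 and Smith normal form diag(1,1,1,1,1,1,1,1,1,1,1,2).

Reading off H_k = ker ∂_k / im ∂_{k+1}:

  H_0: rank C_0 − rank ∂_1 = 7 − 6 = 1, and the invariant factors of ∂_1 are all 1, so H_0 = Z.
  H_1: rank ker ∂_1 − rank ∂_2 = (18 − 6) − 12 = 0, and ∂_2 has invariant factor 2 > 1, so H_1 = Z/2.
  H_2: rank ker ∂_2 − rank ∂_3 = (12 − 12) − 0 = 0, and there is no ∂_3, so H_2 = 0.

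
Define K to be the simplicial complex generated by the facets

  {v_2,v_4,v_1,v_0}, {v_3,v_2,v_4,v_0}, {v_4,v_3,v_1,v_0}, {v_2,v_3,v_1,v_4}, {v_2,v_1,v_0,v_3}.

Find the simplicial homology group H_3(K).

H_3 ≅ Z.

Take the total order v_0 < v_1 < v_2 < v_3 < v_4 on the vertex set. Then K (dimension 3) consists of the simplices:

  0-simplices (5): [v_0], [v_1], [v_2], [v_3], [v_4]
  1-simplices (10): [v_0,v_1], [v_0,v_2], [v_0,v_3], [v_0,v_4], [v_1,v_2], [v_1,v_3], [v_1,v_4], [v_2,v_3], [v_2,v_4], [v_3,v_4]
  2-simplices (10): [v_0,v_1,v_2], [v_0,v_1,v_3], [v_0,v_1,v_4], [v_0,v_2,v_3], [v_0,v_2,v_4], [v_0,v_3,v_4], [v_1,v_2,v_3], [v_1,v_2,v_4], [v_1,v_3,v_4], [v_2,v_3,v_4]
  3-simplices (5): [v_0,v_1,v_2,v_3], [v_0,v_1,v_2,v_4], [v_0,v_1,v_3,v_4], [v_0,v_2,v_3,v_4], [v_1,v_2,v_3,v_4]

so the chain groups are C_0 ≅ Z^5, C_1 ≅ Z^10, C_2 ≅ Z^10, C_3 ≅ Z^5.

∂_1: C_1 → C_0 is given by ∂[p,q] = [q] − [p].
This gives a 5×10 integer matrix of rank 4; reducing to Smith normal form yields diagonal entries (1,1,1,1).

∂_2: C_2 → C_1 acts by ∂[p,q,r] = [q,r] − [p,r] + [p,q]. For instance
  ∂[v_1,v_2,v_3] = [v_2,v_3] − [v_1,v_3] + [v_1,v_2],
  ∂[v_0,v_1,v_4] = [v_1,v_4] − [v_0,v_4] + [v_0,v_1].
As a 10×10 matrix over Z this has rank 6, with invariant factors (1,1,1,1,1,1).

The boundary map ∂_3: C_3 → C_2 sends each 3-simplex σ to the alternating sum Σ_i (−1)^i (σ with its i-th vertex removed). For instance
  ∂[v_1,v_2,v_3,v_4] = [v_2,v_3,v_4] − [v_1,v_3,v_4] + [v_1,v_2,v_4] − [v_1,v_2,v_3],
  ∂[v_0,v_1,v_2,v_4] = [v_1,v_2,v_4] − [v_0,v_2,v_4] + [v_0,v_1,v_4] − [v_0,v_1,v_2].
This gives a 10×5 integer matrix of rank 4; reducing to Smith normal form yields diagonal entries (1,1,1,1).

Now H_k = ker ∂_k / im ∂_{k+1}, so:

  H_3: rank ker ∂_3 − rank ∂_4 = (5 − 4) − 0 = 1, and there is no ∂_4, so H_3 = Z.

(K is a triangulation of the 3-sphere S^3.)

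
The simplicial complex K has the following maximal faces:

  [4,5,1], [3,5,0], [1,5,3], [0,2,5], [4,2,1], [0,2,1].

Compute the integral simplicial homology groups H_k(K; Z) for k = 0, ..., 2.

H_0 ≅ Z,  H_1 ≅ Z,  H_2 = 0.

K has 6 vertices, 12 edges, 6 triangles.
rank ∂_0 = 0, rank ∂_1 = 5 ⇒ b_0 = 6 − 0 − 5 = 1; all invariant factors of ∂_1 are 1 so no torsion. So H_0 = Z.
rank ∂_1 = 5, rank ∂_2 = 6 ⇒ b_1 = 12 − 5 − 6 = 1; all invariant factors of ∂_2 are 1 so no torsion. So H_1 = Z.
rank ∂_2 = 6, rank ∂_3 = 0 ⇒ b_2 = 6 − 6 − 0 = 0. So H_2 = 0.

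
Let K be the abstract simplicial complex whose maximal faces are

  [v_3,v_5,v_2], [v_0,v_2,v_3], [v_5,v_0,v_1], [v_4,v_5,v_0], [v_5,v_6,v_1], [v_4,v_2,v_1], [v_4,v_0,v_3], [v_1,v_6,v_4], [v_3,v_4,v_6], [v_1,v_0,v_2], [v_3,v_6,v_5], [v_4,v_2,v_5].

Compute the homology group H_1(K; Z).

K has 7 vertices, 18 edges, 12 triangles.
rank ∂_1 = 6, rank ∂_2 = 12 ⇒ b_1 = 18 − 6 − 12 = 0; ∂_2 has invariant factor(s) [2] giving torsion. So H_1 ≅ Z/2Z.

H_1 ≅ Z/2Z.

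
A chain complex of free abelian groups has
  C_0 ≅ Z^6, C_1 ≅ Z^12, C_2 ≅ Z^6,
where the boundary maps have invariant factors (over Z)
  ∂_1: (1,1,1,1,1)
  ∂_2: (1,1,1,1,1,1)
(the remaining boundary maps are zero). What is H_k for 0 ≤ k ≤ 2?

H_0 = Z,  H_1 = Z,  H_2 = 0.

H_0: b_0 = 6 − 0 − 5 = 1; torsion from ∂_1 factors > 1: none. So H_0 = Z.
H_1: b_1 = 12 − 5 − 6 = 1; torsion from ∂_2 factors > 1: none. So H_1 = Z.
H_2: b_2 = 6 − 6 − 0 = 0; torsion from ∂_3 factors > 1: none. So H_2 = 0.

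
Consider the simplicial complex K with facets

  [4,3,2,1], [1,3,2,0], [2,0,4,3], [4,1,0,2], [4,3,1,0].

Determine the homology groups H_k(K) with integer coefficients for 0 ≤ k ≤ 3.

Order the vertices as 0 < 1 < 2 < 3 < 4. Listing each simplex with vertices in this order, K has dimension 3 with simplices:

  0-simplices (5): [0], [1], [2], [3], [4]
  1-simplices (10): [0,1], [0,2], [0,3], [0,4], [1,2], [1,3], [1,4], [2,3], [2,4], [3,4]
  2-simplices (10): [0,1,2], [0,1,3], [0,1,4], [0,2,3], [0,2,4], [0,3,4], [1,2,3], [1,2,4], [1,3,4], [2,3,4]
  3-simplices (5): [0,1,2,3], [0,1,2,4], [0,1,3,4], [0,2,3,4], [1,2,3,4]

so the chain groups are C_0 ≅ Z^5, C_1 ≅ Z^10, C_2 ≅ Z^10, C_3 ≅ Z^5.

∂_1: C_1 → C_0 maps an edge to its endpoints' difference, ∂[p,q] = q − p.
As a 5×10 matrix over Z this has rank 4, with invariant factors (1,1,1,1).

The boundary map ∂_2: C_2 → C_1 sends each 2-simplex [p,q,r] to [q,r] − [p,r] + [p,q]. For instance
  ∂[0,2,4] = [2,4] − [0,4] + [0,2],
  ∂[1,2,4] = [2,4] − [1,4] + [1,2].
The 10×10 boundary matrix has rank 6 and Smith normal form diag(1,1,1,1,1,1).

Boundary ∂_3: C_3 → C_2 sends each 3-simplex σ to the alternating sum Σ_i (−1)^i (σ with its i-th vertex removed). For instance
  ∂[1,2,3,4] = [2,3,4] − [1,3,4] + [1,2,4] − [1,2,3],
  ∂[0,1,2,4] = [1,2,4] − [0,2,4] + [0,1,4] − [0,1,2].
The 10×5 boundary matrix has rank 4 and Smith normal form diag(1,1,1,1).

Now H_k = ker ∂_k / im ∂_{k+1}, so:

  H_0: rank C_0 − rank ∂_1 = 5 − 4 = 1, and the invariant factors of ∂_1 are all 1, so H_0 = Z.
  H_1: rank ker ∂_1 − rank ∂_2 = (10 − 4) − 6 = 0, and the invariant factors of ∂_2 are all 1, so H_1 = 0.
  H_2: rank ker ∂_2 − rank ∂_3 = (10 − 6) − 4 = 0, and the invariant factors of ∂_3 are all 1, so H_2 = 0.
  H_3: rank ker ∂_3 − rank ∂_4 = (5 − 4) − 0 = 1, and there is no ∂_4, so H_3 = Z.

H_0 ≅ Z,  H_1 = 0,  H_2 = 0,  H_3 ≅ Z.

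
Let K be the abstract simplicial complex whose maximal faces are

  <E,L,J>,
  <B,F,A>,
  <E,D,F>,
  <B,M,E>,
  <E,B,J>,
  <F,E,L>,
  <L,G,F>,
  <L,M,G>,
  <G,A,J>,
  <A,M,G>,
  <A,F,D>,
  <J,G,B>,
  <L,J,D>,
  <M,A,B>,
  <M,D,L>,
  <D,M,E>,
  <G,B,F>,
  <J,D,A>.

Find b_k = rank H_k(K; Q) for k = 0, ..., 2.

b_0 = 1, b_1 = 1, b_2 = 0.

Take the total order A < B < D < E < F < G < J < L < M on the vertex set. Then K (dimension 2) consists of the simplices:

  0-simplices (9): A, B, D, E, F, G, J, L, M
  1-simplices (27): AB, AD, AF, AG, AJ, AM, BE, BF, BG, BJ, BM, DE, DF, DJ, DL, DM, EF, EJ, EL, EM, FG, FL, GJ, GL, GM, JL, LM
  2-simplices (18): ABF, ABM, ADF, ADJ, AGJ, AGM, BEJ, BEM, BFG, BGJ, DEF, DEM, DJL, DLM, EFL, EJL, FGL, GLM

giving chain groups C_0 ≅ Z^9, C_1 ≅ Z^27, C_2 ≅ Z^18.

Boundary ∂_1: C_1 → C_0 sends each edge [p,q] (with p < q) to q − p. For instance
  ∂DJ = J − D.
This gives a 9×27 integer matrix of rank 8; reducing to Smith normal form yields diagonal entries (1,1,1,1,1,1,1,1).

Boundary ∂_2: C_2 → C_1 maps a triangle to the signed sum of its edges. For instance
  ∂AGM = GM − AM + AG,
  ∂DJL = JL − DL + DJ.
This gives a 27×18 integer matrix of rank 18; reducing to Smith normal form yields diagonal entries (1,1,1,1,1,1,1,1,1,1,1,1,1,1,1,1,1,2).

From H_k ≅ ker(∂_k) / im(∂_{k+1}) we obtain:

  H_0: rank C_0 − rank ∂_1 = 9 − 8 = 1, and the invariant factors of ∂_1 are all 1, so H_0 ≅ Z.
  H_1: rank ker ∂_1 − rank ∂_2 = (27 − 8) − 18 = 1, and ∂_2 has invariant factor 2 > 1, so H_1 ≅ Z ⊕ Z/2.
  H_2: rank ker ∂_2 − rank ∂_3 = (18 − 18) − 0 = 0, and there is no ∂_3, so H_2 ≅ 0.

As a check, the Euler characteristic is 9 − 27 + 18 = 0, which agrees with 1 − 1 + 0 = 0.

Hence the Betti numbers are b_0 = 1, b_1 = 1, b_2 = 0.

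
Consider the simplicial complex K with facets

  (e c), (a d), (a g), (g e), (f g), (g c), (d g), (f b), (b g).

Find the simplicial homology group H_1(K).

H_1 = Z^3.

We work with the vertex ordering a < b < c < d < e < f < g. The simplices of K, each written with vertices in increasing order, are:

  0-simplices (7): a, b, c, d, e, f, g
  1-simplices (9): ad, ag, bf, bg, ce, cg, dg, eg, fg

giving chain groups C_0 ≅ Z^7, C_1 ≅ Z^9.

∂_1: C_1 → C_0 is given by ∂[p,q] = [q] − [p]. For instance
  ∂cg = g − c.
As a 7×9 matrix over Z this has rank 6, with invariant factors (1,1,1,1,1,1).

Computing H_k = (kernel of ∂_k) / (image of ∂_{k+1}):

  H_1: rank ker ∂_1 − rank ∂_2 = (9 − 6) − 0 = 3, and there is no ∂_2, so H_1 ≅ Z^3.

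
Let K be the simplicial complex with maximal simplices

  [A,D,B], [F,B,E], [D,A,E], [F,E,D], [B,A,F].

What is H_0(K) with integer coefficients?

We work with the vertex ordering A < B < D < E < F. The simplices of K, each written with vertices in increasing order, are:

  0-simplices (5): A, B, D, E, F
  1-simplices (10): AB, AD, AE, AF, BD, BE, BF, DE, DF, EF
  2-simplices (5): ABD, ABF, ADE, BEF, DEF

so the chain groups are C_0 ≅ Z^5, C_1 ≅ Z^10, C_2 ≅ Z^5.

Boundary ∂_1: C_1 → C_0 maps an edge to its endpoints' difference, ∂[p,q] = q − p. For instance
  ∂DF = F − D.
The resulting 5×10 matrix has rank 4, and its Smith normal form has invariant factors (1,1,1,1).

The boundary map ∂_2: C_2 → C_1 acts by ∂[p,q,r] = [q,r] − [p,r] + [p,q]. For instance
  ∂BEF = EF − BF + BE,
  ∂ABD = BD − AD + AB.
As a 10×5 matrix over Z this has rank 5, with invariant factors (1,1,1,1,1).

Reading off H_k = ker ∂_k / im ∂_{k+1}:

  H_0: rank C_0 − rank ∂_1 = 5 − 4 = 1, and the invariant factors of ∂_1 are all 1, so H_0 ≅ Z.

H_0 ≅ Z.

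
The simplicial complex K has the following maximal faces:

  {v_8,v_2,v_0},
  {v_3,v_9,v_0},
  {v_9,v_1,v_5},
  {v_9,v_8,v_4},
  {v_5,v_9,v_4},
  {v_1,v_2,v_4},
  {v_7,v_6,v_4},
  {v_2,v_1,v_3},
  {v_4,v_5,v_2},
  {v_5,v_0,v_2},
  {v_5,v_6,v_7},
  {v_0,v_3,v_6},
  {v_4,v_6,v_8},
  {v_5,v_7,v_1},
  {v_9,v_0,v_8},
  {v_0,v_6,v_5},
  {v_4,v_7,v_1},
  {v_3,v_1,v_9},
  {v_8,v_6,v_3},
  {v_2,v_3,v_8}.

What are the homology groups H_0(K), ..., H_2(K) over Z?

H_0 = Z,  H_1 = Z ⊕ Z/2Z,  H_2 = 0.

Order the vertices as v_0 < v_1 < v_2 < v_3 < v_4 < v_5 < v_6 < v_7 < v_8 < v_9. Listing each simplex with vertices in this order, K has dimension 2 with simplices:

  0-simplices (10): [v_0], [v_1], [v_2], [v_3], [v_4], [v_5], [v_6], [v_7], [v_8], [v_9]
  1-simplices (30): (30 of them)
  2-simplices (20): (20 of them)

giving chain groups C_0 ≅ Z^10, C_1 ≅ Z^30, C_2 ≅ Z^20.

∂_1: C_1 → C_0 sends each edge [p,q] (with p < q) to q − p. For instance
  ∂[v_5,v_7] = [v_7] − [v_5].
As a 10×30 matrix over Z this has rank 9, with invariant factors (1,1,1,1,1,1,1,1,1).

∂_2: C_2 → C_1 acts by ∂[p,q,r] = [q,r] − [p,r] + [p,q]. For instance
  ∂[v_0,v_2,v_5] = [v_2,v_5] − [v_0,v_5] + [v_0,v_2],
  ∂[v_5,v_6,v_7] = [v_6,v_7] − [v_5,v_7] + [v_5,v_6].
The 30×20 boundary matrix has rank 20 and Smith normal form diag(1,1,1,1,1,1,1,1,1,1,1,1,1,1,1,1,1,1,1,2).

Reading off H_k = ker ∂_k / im ∂_{k+1}:

  H_0: rank C_0 − rank ∂_1 = 10 − 9 = 1, and the invariant factors of ∂_1 are all 1, so H_0 ≅ Z.
  H_1: rank ker ∂_1 − rank ∂_2 = (30 − 9) − 20 = 1, and ∂_2 has invariant factor 2 > 1, so H_1 ≅ Z ⊕ Z/2Z.
  H_2: rank ker ∂_2 − rank ∂_3 = (20 − 20) − 0 = 0, and there is no ∂_3, so H_2 ≅ 0.

As a check, the Euler characteristic is 10 − 30 + 20 = 0, which agrees with 1 − 1 + 0 = 0.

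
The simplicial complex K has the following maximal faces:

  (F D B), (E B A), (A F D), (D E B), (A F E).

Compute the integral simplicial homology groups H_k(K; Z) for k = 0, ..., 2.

We work with the vertex ordering A < B < D < E < F. The simplices of K, each written with vertices in increasing order, are:

  0-simplices (5): A, B, D, E, F
  1-simplices (10): AB, AD, AE, AF, BD, BE, BF, DE, DF, EF
  2-simplices (5): ABE, ADF, AEF, BDE, BDF

Hence C_0 ≅ Z^5, C_1 ≅ Z^10, C_2 ≅ Z^5.

Boundary ∂_1: C_1 → C_0 maps an edge to its endpoints' difference, ∂[p,q] = q − p. For instance
  ∂DE = E − D.
The 5×10 boundary matrix has rank 4 and Smith normal form diag(1,1,1,1).

The boundary map ∂_2: C_2 → C_1 sends each 2-simplex [p,q,r] to [q,r] − [p,r] + [p,q]. For instance
  ∂BDF = DF − BF + BD,
  ∂BDE = DE − BE + BD.
The resulting 10×5 matrix has rank 5, and its Smith normal form has invariant factors (1,1,1,1,1).

Now H_k = ker ∂_k / im ∂_{k+1}, so:

  H_0: rank C_0 − rank ∂_1 = 5 − 4 = 1, and the invariant factors of ∂_1 are all 1, so H_0 = Z.
  H_1: rank ker ∂_1 − rank ∂_2 = (10 − 4) − 5 = 1, and the invariant factors of ∂_2 are all 1, so H_1 = Z.
  H_2: rank ker ∂_2 − rank ∂_3 = (5 − 5) − 0 = 0, and there is no ∂_3, so H_2 = 0.

(K is a triangulation of the Möbius band.)

H_0 = Z,  H_1 = Z,  H_2 = 0.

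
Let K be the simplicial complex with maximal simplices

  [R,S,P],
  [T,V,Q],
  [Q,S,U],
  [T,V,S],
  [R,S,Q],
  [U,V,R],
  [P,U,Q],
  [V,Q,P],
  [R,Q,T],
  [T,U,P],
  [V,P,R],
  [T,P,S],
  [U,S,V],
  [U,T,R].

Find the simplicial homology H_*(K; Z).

Fix the vertex order P < Q < R < S < T < U < V and write every simplex with vertices in increasing order. Then dim K = 2 and the simplices of K are:

  0-simplices (7): P, Q, R, S, T, U, V
  1-simplices (21): PQ, PR, PS, PT, PU, PV, QR, QS, QT, QU, QV, RS, RT, RU, RV, ST, SU, SV, TU, TV, UV
  2-simplices (14): PQU, PQV, PRS, PRV, PST, PTU, QRS, QRT, QSU, QTV, RTU, RUV, STV, SUV

so the chain groups are C_0 ≅ Z^7, C_1 ≅ Z^21, C_2 ≅ Z^14.

The boundary map ∂_1: C_1 → C_0 sends each edge [p,q] (with p < q) to q − p. For instance
  ∂QV = V − Q.
The resulting 7×21 matrix has rank 6, and its Smith normal form has invariant factors (1,1,1,1,1,1).

Boundary ∂_2: C_2 → C_1 maps a triangle to the signed sum of its edges. For instance
  ∂QSU = SU − QU + QS,
  ∂STV = TV − SV + ST.
The 21×14 boundary matrix has rank 13 and Smith normal form diag(1,1,1,1,1,1,1,1,1,1,1,1,1).

Now H_k = ker ∂_k / im ∂_{k+1}, so:

  H_0: rank C_0 − rank ∂_1 = 7 − 6 = 1, and the invariant factors of ∂_1 are all 1, so H_0 ≅ Z.
  H_1: rank ker ∂_1 − rank ∂_2 = (21 − 6) − 13 = 2, and the invariant factors of ∂_2 are all 1, so H_1 ≅ Z^2.
  H_2: rank ker ∂_2 − rank ∂_3 = (14 − 13) − 0 = 1, and there is no ∂_3, so H_2 ≅ Z.

As a check, the Euler characteristic is 7 − 21 + 14 = 0, which agrees with 1 − 2 + 1 = 0.
(K is a triangulation of the torus T^2.)

H_0 = Z,  H_1 = Z^2,  H_2 = Z.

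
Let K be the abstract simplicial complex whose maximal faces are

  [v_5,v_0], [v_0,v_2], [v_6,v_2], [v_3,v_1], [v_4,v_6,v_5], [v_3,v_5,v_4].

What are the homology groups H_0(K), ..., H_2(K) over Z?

Fix the vertex order v_0 < v_1 < v_2 < v_3 < v_4 < v_5 < v_6 and write every simplex with vertices in increasing order. Then dim K = 2 and the simplices of K are:

  0-simplices (7): [v_0], [v_1], [v_2], [v_3], [v_4], [v_5], [v_6]
  1-simplices (9): [v_0,v_2], [v_0,v_5], [v_1,v_3], [v_2,v_6], [v_3,v_4], [v_3,v_5], [v_4,v_5], [v_4,v_6], [v_5,v_6]
  2-simplices (2): [v_3,v_4,v_5], [v_4,v_5,v_6]

so the chain groups are C_0 ≅ Z^7, C_1 ≅ Z^9, C_2 ≅ Z^2.

∂_1: C_1 → C_0 sends each edge [p,q] (with p < q) to q − p.
As a 7×9 matrix over Z this has rank 6, with invariant factors (1,1,1,1,1,1).

The boundary map ∂_2: C_2 → C_1 maps a triangle to the signed sum of its edges. For instance
  ∂[v_4,v_5,v_6] = [v_5,v_6] − [v_4,v_6] + [v_4,v_5],
  ∂[v_3,v_4,v_5] = [v_4,v_5] − [v_3,v_5] + [v_3,v_4].
The resulting 9×2 matrix has rank 2, and its Smith normal form has invariant factors (1,1).

Now H_k = ker ∂_k / im ∂_{k+1}, so:

  H_0: rank C_0 − rank ∂_1 = 7 − 6 = 1, and the invariant factors of ∂_1 are all 1, so H_0 ≅ Z.
  H_1: rank ker ∂_1 − rank ∂_2 = (9 − 6) − 2 = 1, and the invariant factors of ∂_2 are all 1, so H_1 ≅ Z.
  H_2: rank ker ∂_2 − rank ∂_3 = (2 − 2) − 0 = 0, and there is no ∂_3, so H_2 ≅ 0.

As a check, the Euler characteristic is 7 − 9 + 2 = 0, which agrees with 1 − 1 + 0 = 0.

H_0 = Z,  H_1 = Z,  H_2 = 0.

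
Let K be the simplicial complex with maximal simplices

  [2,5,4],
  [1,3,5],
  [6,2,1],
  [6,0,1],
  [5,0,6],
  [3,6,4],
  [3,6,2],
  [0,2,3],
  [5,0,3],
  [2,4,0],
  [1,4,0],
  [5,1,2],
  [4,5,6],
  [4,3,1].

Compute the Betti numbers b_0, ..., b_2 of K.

Fix the vertex order 0 < 1 < 2 < 3 < 4 < 5 < 6 and write every simplex with vertices in increasing order. Then dim K = 2 and the simplices of K are:

  0-simplices (7): [0], [1], [2], [3], [4], [5], [6]
  1-simplices (21): [0,1], [0,2], [0,3], [0,4], [0,5], [0,6], [1,2], [1,3], [1,4], [1,5], [1,6], [2,3], [2,4], [2,5], [2,6], [3,4], [3,5], [3,6], [4,5], [4,6], [5,6]
  2-simplices (14): [0,1,4], [0,1,6], [0,2,3], [0,2,4], [0,3,5], [0,5,6], [1,2,5], [1,2,6], [1,3,4], [1,3,5], [2,3,6], [2,4,5], [3,4,6], [4,5,6]

Hence C_0 ≅ Z^7, C_1 ≅ Z^21, C_2 ≅ Z^14.

Boundary ∂_1: C_1 → C_0 is given by ∂[p,q] = [q] − [p]. For instance
  ∂[1,5] = [5] − [1].
The 7×21 boundary matrix has rank 6 and Smith normal form diag(1,1,1,1,1,1).

The boundary map ∂_2: C_2 → C_1 maps a triangle to the signed sum of its edges. For instance
  ∂[3,4,6] = [4,6] − [3,6] + [3,4],
  ∂[1,2,6] = [2,6] − [1,6] + [1,2].
The 21×14 boundary matrix has rank 13 and Smith normal form diag(1,1,1,1,1,1,1,1,1,1,1,1,1).

Now H_k = ker ∂_k / im ∂_{k+1}, so:

  H_0: rank C_0 − rank ∂_1 = 7 − 6 = 1, and the invariant factors of ∂_1 are all 1, so H_0 ≅ Z.
  H_1: rank ker ∂_1 − rank ∂_2 = (21 − 6) − 13 = 2, and the invariant factors of ∂_2 are all 1, so H_1 ≅ Z^2.
  H_2: rank ker ∂_2 − rank ∂_3 = (14 − 13) − 0 = 1, and there is no ∂_3, so H_2 ≅ Z.

Hence the Betti numbers are b_0 = 1, b_1 = 2, b_2 = 1.

b_0 = 1, b_1 = 2, b_2 = 1.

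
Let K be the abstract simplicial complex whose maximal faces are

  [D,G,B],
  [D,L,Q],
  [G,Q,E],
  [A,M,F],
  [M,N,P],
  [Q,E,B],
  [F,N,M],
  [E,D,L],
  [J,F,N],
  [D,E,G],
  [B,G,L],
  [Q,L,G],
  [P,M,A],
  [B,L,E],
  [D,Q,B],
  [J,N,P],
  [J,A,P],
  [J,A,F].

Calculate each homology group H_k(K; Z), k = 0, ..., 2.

H_0 = Z^2,  H_1 = Z_2,  H_2 = Z.

Fix the vertex order A < B < D < E < F < G < J < L < M < N < P < Q and write every simplex with vertices in increasing order. Then dim K = 2 and the simplices of K are:

  0-simplices (12): A, B, D, E, F, G, J, L, M, N, P, Q
  1-simplices (27): AF, AJ, AM, AP, BD, BE, BG, BL, BQ, DE, DG, DL, DQ, EG, EL, EQ, FJ, FM, FN, GL, GQ, JN, JP, LQ, MN, MP, NP
  2-simplices (18): AFJ, AFM, AJP, AMP, BDG, BDQ, BEL, BEQ, BGL, DEG, DEL, DLQ, EGQ, FJN, FMN, GLQ, JNP, MNP

giving chain groups C_0 ≅ Z^12, C_1 ≅ Z^27, C_2 ≅ Z^18.

∂_1: C_1 → C_0 maps an edge to its endpoints' difference, ∂[p,q] = q − p.
As a 12×27 matrix over Z this has rank 10, with invariant factors (1,1,1,1,1,1,1,1,1,1).

∂_2: C_2 → C_1 maps a triangle to the signed sum of its edges. For instance
  ∂AFJ = FJ − AJ + AF,
  ∂BDG = DG − BG + BD.
This gives a 27×18 integer matrix of rank 17; reducing to Smith normal form yields diagonal entries (1,1,1,1,1,1,1,1,1,1,1,1,1,1,1,1,2).

From H_k ≅ ker(∂_k) / im(∂_{k+1}) we obtain:

  H_0: rank C_0 − rank ∂_1 = 12 − 10 = 2, and the invariant factors of ∂_1 are all 1, so H_0 = Z^2.
  H_1: rank ker ∂_1 − rank ∂_2 = (27 − 10) − 17 = 0, and ∂_2 has invariant factor 2 > 1, so H_1 = Z_2.
  H_2: rank ker ∂_2 − rank ∂_3 = (18 − 17) − 0 = 1, and there is no ∂_3, so H_2 = Z.

As a check, the Euler characteristic is 12 − 27 + 18 = 3, which agrees with 2 − 0 + 1 = 3.
(K is a triangulation of the disjoint union of the real projective plane RP^2 and the 2-sphere S^2.)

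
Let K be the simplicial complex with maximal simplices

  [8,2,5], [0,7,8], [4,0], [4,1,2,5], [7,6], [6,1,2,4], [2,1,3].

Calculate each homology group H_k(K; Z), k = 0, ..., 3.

H_0 = Z,  H_1 = Z^2,  H_2 = 0,  H_3 = 0.

Fix the vertex order 0 < 1 < 2 < 3 < 4 < 5 < 6 < 7 < 8 and write every simplex with vertices in increasing order. Then dim K = 3 and the simplices of K are:

  0-simplices (9): [0], [1], [2], [3], [4], [5], [6], [7], [8]
  1-simplices (18): [0,4], [0,7], [0,8], [1,2], [1,3], [1,4], [1,5], [1,6], [2,3], [2,4], [2,5], [2,6], [2,8], [4,5], [4,6], [5,8], [6,7], [7,8]
  2-simplices (10): [0,7,8], [1,2,3], [1,2,4], [1,2,5], [1,2,6], [1,4,5], [1,4,6], [2,4,5], [2,4,6], [2,5,8]
  3-simplices (2): [1,2,4,5], [1,2,4,6]

so the chain groups are C_0 ≅ Z^9, C_1 ≅ Z^18, C_2 ≅ Z^10, C_3 ≅ Z^2.

∂_1: C_1 → C_0 sends each edge [p,q] (with p < q) to q − p.
This gives a 9×18 integer matrix of rank 8; reducing to Smith normal form yields diagonal entries (1,1,1,1,1,1,1,1).

The boundary map ∂_2: C_2 → C_1 sends each 2-simplex [p,q,r] to [q,r] − [p,r] + [p,q]. For instance
  ∂[2,4,5] = [4,5] − [2,5] + [2,4],
  ∂[0,7,8] = [7,8] − [0,8] + [0,7].
As a 18×10 matrix over Z this has rank 8, with invariant factors (1,1,1,1,1,1,1,1).

Boundary ∂_3: C_3 → C_2 sends each 3-simplex σ to the alternating sum Σ_i (−1)^i (σ with its i-th vertex removed). For instance
  ∂[1,2,4,6] = [2,4,6] − [1,4,6] + [1,2,6] − [1,2,4],
  ∂[1,2,4,5] = [2,4,5] − [1,4,5] + [1,2,5] − [1,2,4].
The resulting 10×2 matrix has rank 2, and its Smith normal form has invariant factors (1,1).

From H_k ≅ ker(∂_k) / im(∂_{k+1}) we obtain:

  H_0: rank C_0 − rank ∂_1 = 9 − 8 = 1, and the invariant factors of ∂_1 are all 1, so H_0 ≅ Z.
  H_1: rank ker ∂_1 − rank ∂_2 = (18 − 8) − 8 = 2, and the invariant factors of ∂_2 are all 1, so H_1 ≅ Z^2.
  H_2: rank ker ∂_2 − rank ∂_3 = (10 − 8) − 2 = 0, and the invariant factors of ∂_3 are all 1, so H_2 ≅ 0.
  H_3: rank ker ∂_3 − rank ∂_4 = (2 − 2) − 0 = 0, and there is no ∂_4, so H_3 ≅ 0.

As a check, the Euler characteristic is 9 − 18 + 10 − 2 = -1, which agrees with 1 − 2 + 0 − 0 = -1.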